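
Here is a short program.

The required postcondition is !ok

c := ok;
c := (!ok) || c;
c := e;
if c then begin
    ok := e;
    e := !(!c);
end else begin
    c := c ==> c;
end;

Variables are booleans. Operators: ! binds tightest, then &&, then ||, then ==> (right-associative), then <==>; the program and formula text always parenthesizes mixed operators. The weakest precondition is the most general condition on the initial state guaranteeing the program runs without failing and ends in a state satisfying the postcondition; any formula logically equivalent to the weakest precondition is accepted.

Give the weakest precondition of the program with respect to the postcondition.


Working backward. After the program, !ok must hold.
Then branch requires !e; else branch requires !ok.
Before the if: (c ==> (!e)) && ((!c) ==> (!ok))
Before c := e: (e ==> (!e)) && ((!e) ==> (!ok))
Before c := (!ok) || c: (e ==> (!e)) && ((!e) ==> (!ok))
Before c := ok: (e ==> (!e)) && ((!e) ==> (!ok))
Answer: WP = (e ==> (!e)) && ((!e) ==> (!ok))


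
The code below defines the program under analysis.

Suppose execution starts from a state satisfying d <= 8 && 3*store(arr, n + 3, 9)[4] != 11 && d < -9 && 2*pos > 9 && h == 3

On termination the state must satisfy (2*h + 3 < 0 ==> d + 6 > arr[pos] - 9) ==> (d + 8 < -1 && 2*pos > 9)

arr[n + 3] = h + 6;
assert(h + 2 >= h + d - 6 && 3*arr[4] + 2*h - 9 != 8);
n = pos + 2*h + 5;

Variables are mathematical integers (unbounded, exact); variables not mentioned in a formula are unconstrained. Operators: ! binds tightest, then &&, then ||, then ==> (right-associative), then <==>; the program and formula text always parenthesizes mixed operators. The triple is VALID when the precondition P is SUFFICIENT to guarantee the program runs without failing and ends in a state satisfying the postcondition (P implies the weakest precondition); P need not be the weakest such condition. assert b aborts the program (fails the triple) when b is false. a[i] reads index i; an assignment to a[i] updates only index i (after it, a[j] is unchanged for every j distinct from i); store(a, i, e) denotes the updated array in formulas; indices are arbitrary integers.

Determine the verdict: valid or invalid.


Working backward. After the program, the postcondition (2*h + 3 < 0 ==> d + 6 > arr[pos] - 9) ==> (d + 8 < -1 && 2*pos > 9) must hold; in canonical form it is (2*h < -3 ==> d > arr[pos] - 15) ==> (d < -9 && 2*pos > 9).
Before n := pos + 2*h + 5: (2*h < -3 ==> d > arr[pos] - 15) ==> (d < -9 && 2*pos > 9)
Before assert h + 2 >= h + d - 6 && 3*arr[4] + 2*h - 9 != 8: d <= 8 && 3*arr[4] + 2*h != 17 && ((2*h < -3 ==> d > arr[pos] - 15) ==> (d < -9 && 2*pos > 9))
Before arr[n + 3] := h + 6: d <= 8 && 3*store(arr, n + 3, h + 6)[4] + 2*h != 17 && ((2*h < -3 ==> d > store(arr, n + 3, h + 6)[pos] - 15) ==> (d < -9 && 2*pos > 9))
The weakest precondition is d <= 8 && 3*store(arr, n + 3, h + 6)[4] + 2*h != 17 && ((2*h < -3 ==> d > store(arr, n + 3, h + 6)[pos] - 15) ==> (d < -9 && 2*pos > 9)).
Check whether d <= 8 && 3*store(arr, n + 3, 9)[4] != 11 && d < -9 && 2*pos > 9 && h == 3 implies it.
Every state satisfying the precondition satisfies the weakest precondition: the implication holds.
Answer: valid


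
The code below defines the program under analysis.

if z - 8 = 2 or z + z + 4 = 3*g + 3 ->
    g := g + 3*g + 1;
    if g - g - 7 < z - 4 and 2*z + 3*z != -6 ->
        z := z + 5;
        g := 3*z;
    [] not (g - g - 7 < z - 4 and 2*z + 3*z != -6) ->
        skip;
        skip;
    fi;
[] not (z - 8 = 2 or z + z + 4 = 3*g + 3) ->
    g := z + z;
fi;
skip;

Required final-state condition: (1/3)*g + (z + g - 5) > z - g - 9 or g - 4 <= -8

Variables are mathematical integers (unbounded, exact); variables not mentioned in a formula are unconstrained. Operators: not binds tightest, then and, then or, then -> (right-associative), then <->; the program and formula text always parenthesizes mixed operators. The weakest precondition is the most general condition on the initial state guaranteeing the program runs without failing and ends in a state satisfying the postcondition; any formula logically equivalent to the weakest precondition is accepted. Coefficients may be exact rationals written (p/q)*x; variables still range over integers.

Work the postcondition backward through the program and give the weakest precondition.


Working backward. After the program, the postcondition (1/3)*g + (z + g - 5) > z - g - 9 or g - 4 <= -8 must hold; in canonical form it is (7/3)*g > -4 or g <= -4.
Before skip: (7/3)*g > -4 or g <= -4
Then branch requires ((z > -3 and 5*z != -6) -> (7*z > -39 or 3*z <= -19)) and ((not (z > -3 and 5*z != -6)) -> ((28/3)*g > -19/3 or 4*g <= -5)); else branch requires (14/3)*z > -4 or 2*z <= -4.
Before the if: ((z = 10 or 2*z = 3*g - 1) -> (((z > -3 and 5*z != -6) -> (7*z > -39 or 3*z <= -19)) and ((not (z > -3 and 5*z != -6)) -> ((28/3)*g > -19/3 or 4*g <= -5)))) and ((not (z = 10 or 2*z = 3*g - 1)) -> ((14/3)*z > -4 or 2*z <= -4))
Answer: WP = ((z = 10 or 2*z = 3*g - 1) -> (((z > -3 and 5*z != -6) -> (7*z > -39 or 3*z <= -19)) and ((not (z > -3 and 5*z != -6)) -> ((28/3)*g > -19/3 or 4*g <= -5)))) and ((not (z = 10 or 2*z = 3*g - 1)) -> ((14/3)*z > -4 or 2*z <= -4))


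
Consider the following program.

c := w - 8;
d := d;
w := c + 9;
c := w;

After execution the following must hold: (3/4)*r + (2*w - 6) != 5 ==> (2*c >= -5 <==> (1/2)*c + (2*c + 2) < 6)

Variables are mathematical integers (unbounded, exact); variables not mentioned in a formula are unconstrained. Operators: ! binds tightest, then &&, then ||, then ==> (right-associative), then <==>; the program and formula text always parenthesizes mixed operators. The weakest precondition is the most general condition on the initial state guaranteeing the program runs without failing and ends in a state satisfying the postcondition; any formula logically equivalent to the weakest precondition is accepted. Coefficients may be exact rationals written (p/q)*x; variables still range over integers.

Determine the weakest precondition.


Working backward. After the program, the postcondition (3/4)*r + (2*w - 6) != 5 ==> (2*c >= -5 <==> (1/2)*c + (2*c + 2) < 6) must hold; in canonical form it is (3/4)*r + 2*w != 11 ==> (2*c >= -5 <==> (5/2)*c < 4).
Before c := w: (3/4)*r + 2*w != 11 ==> (2*w >= -5 <==> (5/2)*w < 4)
Before w := c + 9: 2*c + (3/4)*r != -7 ==> (2*c >= -23 <==> (5/2)*c < -37/2)
Before d := d: 2*c + (3/4)*r != -7 ==> (2*c >= -23 <==> (5/2)*c < -37/2)
Before c := w - 8: (3/4)*r + 2*w != 9 ==> (2*w >= -7 <==> (5/2)*w < 3/2)
Answer: WP = (3/4)*r + 2*w != 9 ==> (2*w >= -7 <==> (5/2)*w < 3/2)


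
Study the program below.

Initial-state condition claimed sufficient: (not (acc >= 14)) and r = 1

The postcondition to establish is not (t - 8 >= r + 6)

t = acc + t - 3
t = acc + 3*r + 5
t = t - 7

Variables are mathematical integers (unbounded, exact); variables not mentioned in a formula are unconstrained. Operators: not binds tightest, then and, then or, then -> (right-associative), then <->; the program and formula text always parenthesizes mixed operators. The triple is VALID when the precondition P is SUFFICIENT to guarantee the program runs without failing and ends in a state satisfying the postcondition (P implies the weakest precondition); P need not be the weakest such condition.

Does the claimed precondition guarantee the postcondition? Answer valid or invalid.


Working backward. After the program, the postcondition not (t - 8 >= r + 6) must hold; in canonical form it is not (t >= r + 14).
Before t := t - 7: not (t >= r + 21)
Before t := acc + 3*r + 5: not (acc + 2*r >= 16)
Before t := acc + t - 3: not (acc + 2*r >= 16)
The weakest precondition is not (acc + 2*r >= 16).
Check whether (not (acc >= 14)) and r = 1 implies it.
Every state satisfying the precondition satisfies the weakest precondition: the implication holds.
Answer: valid


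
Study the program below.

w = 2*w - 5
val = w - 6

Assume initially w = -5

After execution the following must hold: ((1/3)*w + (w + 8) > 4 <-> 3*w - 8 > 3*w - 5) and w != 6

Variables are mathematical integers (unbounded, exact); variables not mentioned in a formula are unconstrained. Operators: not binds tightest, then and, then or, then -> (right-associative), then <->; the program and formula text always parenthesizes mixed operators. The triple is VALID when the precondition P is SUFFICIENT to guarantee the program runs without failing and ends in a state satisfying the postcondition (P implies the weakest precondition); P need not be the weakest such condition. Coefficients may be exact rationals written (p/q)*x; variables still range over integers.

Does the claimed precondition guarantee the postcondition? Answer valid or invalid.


Working backward. After the program, the postcondition ((1/3)*w + (w + 8) > 4 <-> 3*w - 8 > 3*w - 5) and w != 6 must hold; in canonical form it is (not ((4/3)*w > -4)) and w != 6.
Before val := w - 6: (not ((4/3)*w > -4)) and w != 6
Before w := 2*w - 5: (not ((8/3)*w > 8/3)) and 2*w != 11
The weakest precondition is (not ((8/3)*w > 8/3)) and 2*w != 11.
Check whether w = -5 implies it.
Every state satisfying the precondition satisfies the weakest precondition: the implication holds.
Answer: valid


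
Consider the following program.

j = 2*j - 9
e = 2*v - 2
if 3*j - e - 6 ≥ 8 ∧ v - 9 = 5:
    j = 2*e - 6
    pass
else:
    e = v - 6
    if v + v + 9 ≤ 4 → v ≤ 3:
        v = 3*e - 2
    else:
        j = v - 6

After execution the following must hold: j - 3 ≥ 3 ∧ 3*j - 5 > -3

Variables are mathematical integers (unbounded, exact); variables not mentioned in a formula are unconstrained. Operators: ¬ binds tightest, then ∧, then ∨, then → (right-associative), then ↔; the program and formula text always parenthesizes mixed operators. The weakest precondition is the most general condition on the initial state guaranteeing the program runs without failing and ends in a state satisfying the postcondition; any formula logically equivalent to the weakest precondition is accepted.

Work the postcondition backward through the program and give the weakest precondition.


Working backward. After the program, the postcondition j - 3 ≥ 3 ∧ 3*j - 5 > -3 must hold; in canonical form it is j ≥ 6 ∧ 3*j > 2.
Then branch requires 2*e ≥ 12 ∧ 6*e > 20; else branch requires ((2*v ≤ -5 → v ≤ 3) → (j ≥ 6 ∧ 3*j > 2)) ∧ ((¬(2*v ≤ -5 → v ≤ 3)) → (v ≥ 12 ∧ 3*v > 20)).
Before the if: ((3*j ≥ e + 14 ∧ v = 14) → (2*e ≥ 12 ∧ 6*e > 20)) ∧ ((¬(3*j ≥ e + 14 ∧ v = 14)) → (((2*v ≤ -5 → v ≤ 3) → (j ≥ 6 ∧ 3*j > 2)) ∧ ((¬(2*v ≤ -5 → v ≤ 3)) → (v ≥ 12 ∧ 3*v > 20))))
Before e := 2*v - 2: ((3*j ≥ 2*v + 12 ∧ v = 14) → (4*v ≥ 16 ∧ 12*v > 32)) ∧ ((¬(3*j ≥ 2*v + 12 ∧ v = 14)) → (((2*v ≤ -5 → v ≤ 3) → (j ≥ 6 ∧ 3*j > 2)) ∧ ((¬(2*v ≤ -5 → v ≤ 3)) → (v ≥ 12 ∧ 3*v > 20))))
Before j := 2*j - 9: ((6*j ≥ 2*v + 39 ∧ v = 14) → (4*v ≥ 16 ∧ 12*v > 32)) ∧ ((¬(6*j ≥ 2*v + 39 ∧ v = 14)) → (((2*v ≤ -5 → v ≤ 3) → (2*j ≥ 15 ∧ 6*j > 29)) ∧ ((¬(2*v ≤ -5 → v ≤ 3)) → (v ≥ 12 ∧ 3*v > 20))))
Answer: WP = ((6*j ≥ 2*v + 39 ∧ v = 14) → (4*v ≥ 16 ∧ 12*v > 32)) ∧ ((¬(6*j ≥ 2*v + 39 ∧ v = 14)) → (((2*v ≤ -5 → v ≤ 3) → (2*j ≥ 15 ∧ 6*j > 29)) ∧ ((¬(2*v ≤ -5 → v ≤ 3)) → (v ≥ 12 ∧ 3*v > 20))))


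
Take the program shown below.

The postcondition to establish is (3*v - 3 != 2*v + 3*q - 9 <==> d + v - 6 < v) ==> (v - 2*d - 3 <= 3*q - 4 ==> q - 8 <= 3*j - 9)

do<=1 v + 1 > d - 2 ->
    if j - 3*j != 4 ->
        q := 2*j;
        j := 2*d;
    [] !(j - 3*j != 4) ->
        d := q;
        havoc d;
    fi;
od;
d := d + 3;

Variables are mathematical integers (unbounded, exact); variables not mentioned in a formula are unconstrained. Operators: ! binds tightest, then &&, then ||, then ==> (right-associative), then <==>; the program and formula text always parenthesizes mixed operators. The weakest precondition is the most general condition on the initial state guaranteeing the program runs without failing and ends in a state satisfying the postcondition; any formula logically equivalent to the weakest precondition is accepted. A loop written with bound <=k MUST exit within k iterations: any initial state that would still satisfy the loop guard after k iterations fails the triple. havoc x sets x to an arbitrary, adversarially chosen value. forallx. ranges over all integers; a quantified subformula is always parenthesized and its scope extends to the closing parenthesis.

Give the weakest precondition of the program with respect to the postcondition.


Working backward. After the program, the postcondition (3*v - 3 != 2*v + 3*q - 9 <==> d + v - 6 < v) ==> (v - 2*d - 3 <= 3*q - 4 ==> q - 8 <= 3*j - 9) must hold; in canonical form it is (v != 3*q - 6 <==> d < 6) ==> (v <= 2*d + 3*q - 1 ==> q <= 3*j - 1).
Before d := d + 3: (v != 3*q - 6 <==> d < 3) ==> (v <= 2*d + 3*q + 5 ==> q <= 3*j - 1)
Before the loop (bound <=1), unroll the exhaustion recursion (WP_0 = exit-now case; WP_j = one more guarded iteration, up to j = 1):
  WP_0: (!(v > d - 3)) && ((v != 3*q - 6 <==> d < 3) ==> (v <= 2*d + 3*q + 5 ==> q <= 3*j - 1))
  WP_1: (v > d - 3 ==> ((2*j != -4 ==> ((!(v > d - 3)) && ((v != 6*j - 6 <==> d < 3) ==> (v <= 2*d + 6*j + 5 ==> 2*j <= 6*d - 1)))) && ((!(2*j != -4)) ==> (forall d_1. ((!(v > d_1 - 3)) && ((v != 3*q - 6 <==> d_1 < 3) ==> (v <= 2*d_1 + 3*q + 5 ==> q <= 3*j - 1))))))) && ((!(v > d - 3)) ==> ((v != 3*q - 6 <==> d < 3) ==> (v <= 2*d + 3*q + 5 ==> q <= 3*j - 1)))
So before the loop: (v > d - 3 ==> ((2*j != -4 ==> ((!(v > d - 3)) && ((v != 6*j - 6 <==> d < 3) ==> (v <= 2*d + 6*j + 5 ==> 2*j <= 6*d - 1)))) && ((!(2*j != -4)) ==> (forall d_1. ((!(v > d_1 - 3)) && ((v != 3*q - 6 <==> d_1 < 3) ==> (v <= 2*d_1 + 3*q + 5 ==> q <= 3*j - 1))))))) && ((!(v > d - 3)) ==> ((v != 3*q - 6 <==> d < 3) ==> (v <= 2*d + 3*q + 5 ==> q <= 3*j - 1)))
Answer: WP = (v > d - 3 ==> ((2*j != -4 ==> ((!(v > d - 3)) && ((v != 6*j - 6 <==> d < 3) ==> (v <= 2*d + 6*j + 5 ==> 2*j <= 6*d - 1)))) && ((!(2*j != -4)) ==> (forall d_1. ((!(v > d_1 - 3)) && ((v != 3*q - 6 <==> d_1 < 3) ==> (v <= 2*d_1 + 3*q + 5 ==> q <= 3*j - 1))))))) && ((!(v > d - 3)) ==> ((v != 3*q - 6 <==> d < 3) ==> (v <= 2*d + 3*q + 5 ==> q <= 3*j - 1)))


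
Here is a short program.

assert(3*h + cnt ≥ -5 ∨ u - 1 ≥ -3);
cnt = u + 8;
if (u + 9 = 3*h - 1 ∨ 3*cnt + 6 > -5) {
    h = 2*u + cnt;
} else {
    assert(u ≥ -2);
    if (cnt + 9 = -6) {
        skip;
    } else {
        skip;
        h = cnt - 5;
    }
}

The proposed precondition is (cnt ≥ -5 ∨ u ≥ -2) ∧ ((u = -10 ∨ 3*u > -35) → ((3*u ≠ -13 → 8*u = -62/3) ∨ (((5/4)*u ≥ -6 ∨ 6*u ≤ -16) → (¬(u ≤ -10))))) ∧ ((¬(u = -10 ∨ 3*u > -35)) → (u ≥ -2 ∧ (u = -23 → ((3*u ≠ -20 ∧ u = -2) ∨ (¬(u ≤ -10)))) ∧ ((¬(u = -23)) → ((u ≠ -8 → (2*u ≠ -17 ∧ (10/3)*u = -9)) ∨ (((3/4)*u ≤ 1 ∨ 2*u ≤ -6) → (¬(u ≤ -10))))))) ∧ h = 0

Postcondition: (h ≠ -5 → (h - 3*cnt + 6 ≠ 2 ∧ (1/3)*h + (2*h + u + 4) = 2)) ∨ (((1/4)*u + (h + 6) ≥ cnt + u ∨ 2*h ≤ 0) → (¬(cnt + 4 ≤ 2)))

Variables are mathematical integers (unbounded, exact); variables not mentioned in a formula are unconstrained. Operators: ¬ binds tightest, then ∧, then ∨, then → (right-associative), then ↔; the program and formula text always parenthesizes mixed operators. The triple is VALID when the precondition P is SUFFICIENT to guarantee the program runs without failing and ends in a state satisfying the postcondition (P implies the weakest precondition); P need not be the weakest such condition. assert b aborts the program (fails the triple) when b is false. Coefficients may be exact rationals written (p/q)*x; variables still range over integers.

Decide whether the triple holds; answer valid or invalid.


Working backward. After the program, the postcondition (h ≠ -5 → (h - 3*cnt + 6 ≠ 2 ∧ (1/3)*h + (2*h + u + 4) = 2)) ∨ (((1/4)*u + (h + 6) ≥ cnt + u ∨ 2*h ≤ 0) → (¬(cnt + 4 ≤ 2))) must hold; in canonical form it is (h ≠ -5 → (h ≠ 3*cnt - 4 ∧ (7/3)*h + u = -2)) ∨ ((h ≥ cnt + (3/4)*u - 6 ∨ 2*h ≤ 0) → (¬(cnt ≤ -2))).
Then branch requires (cnt + 2*u ≠ -5 → (2*u ≠ 2*cnt - 4 ∧ (7/3)*cnt + (17/3)*u = -2)) ∨ (((5/4)*u ≥ -6 ∨ 2*cnt + 4*u ≤ 0) → (¬(cnt ≤ -2))); else branch requires u ≥ -2 ∧ (cnt = -15 → ((h ≠ -5 → (h ≠ 3*cnt - 4 ∧ (7/3)*h + u = -2)) ∨ ((h ≥ cnt + (3/4)*u - 6 ∨ 2*h ≤ 0) → (¬(cnt ≤ -2))))) ∧ ((¬(cnt = -15)) → ((cnt ≠ 0 → (2*cnt ≠ -1 ∧ (7/3)*cnt + u = 29/3)) ∨ (((3/4)*u ≤ 1 ∨ 2*cnt ≤ 10) → (¬(cnt ≤ -2))))).
Before the if: ((u = 3*h - 10 ∨ 3*cnt > -11) → ((cnt + 2*u ≠ -5 → (2*u ≠ 2*cnt - 4 ∧ (7/3)*cnt + (17/3)*u = -2)) ∨ (((5/4)*u ≥ -6 ∨ 2*cnt + 4*u ≤ 0) → (¬(cnt ≤ -2))))) ∧ ((¬(u = 3*h - 10 ∨ 3*cnt > -11)) → (u ≥ -2 ∧ (cnt = -15 → ((h ≠ -5 → (h ≠ 3*cnt - 4 ∧ (7/3)*h + u = -2)) ∨ ((h ≥ cnt + (3/4)*u - 6 ∨ 2*h ≤ 0) → (¬(cnt ≤ -2))))) ∧ ((¬(cnt = -15)) → ((cnt ≠ 0 → (2*cnt ≠ -1 ∧ (7/3)*cnt + u = 29/3)) ∨ (((3/4)*u ≤ 1 ∨ 2*cnt ≤ 10) → (¬(cnt ≤ -2)))))))
Before cnt := u + 8: ((u = 3*h - 10 ∨ 3*u > -35) → ((3*u ≠ -13 → 8*u = -62/3) ∨ (((5/4)*u ≥ -6 ∨ 6*u ≤ -16) → (¬(u ≤ -10))))) ∧ ((¬(u = 3*h - 10 ∨ 3*u > -35)) → (u ≥ -2 ∧ (u = -23 → ((h ≠ -5 → (h ≠ 3*u + 20 ∧ (7/3)*h + u = -2)) ∨ ((h ≥ (7/4)*u + 2 ∨ 2*h ≤ 0) → (¬(u ≤ -10))))) ∧ ((¬(u = -23)) → ((u ≠ -8 → (2*u ≠ -17 ∧ (10/3)*u = -9)) ∨ (((3/4)*u ≤ 1 ∨ 2*u ≤ -6) → (¬(u ≤ -10)))))))
Before assert 3*h + cnt ≥ -5 ∨ u - 1 ≥ -3: (cnt + 3*h ≥ -5 ∨ u ≥ -2) ∧ ((u = 3*h - 10 ∨ 3*u > -35) → ((3*u ≠ -13 → 8*u = -62/3) ∨ (((5/4)*u ≥ -6 ∨ 6*u ≤ -16) → (¬(u ≤ -10))))) ∧ ((¬(u = 3*h - 10 ∨ 3*u > -35)) → (u ≥ -2 ∧ (u = -23 → ((h ≠ -5 → (h ≠ 3*u + 20 ∧ (7/3)*h + u = -2)) ∨ ((h ≥ (7/4)*u + 2 ∨ 2*h ≤ 0) → (¬(u ≤ -10))))) ∧ ((¬(u = -23)) → ((u ≠ -8 → (2*u ≠ -17 ∧ (10/3)*u = -9)) ∨ (((3/4)*u ≤ 1 ∨ 2*u ≤ -6) → (¬(u ≤ -10)))))))
The weakest precondition is (cnt + 3*h ≥ -5 ∨ u ≥ -2) ∧ ((u = 3*h - 10 ∨ 3*u > -35) → ((3*u ≠ -13 → 8*u = -62/3) ∨ (((5/4)*u ≥ -6 ∨ 6*u ≤ -16) → (¬(u ≤ -10))))) ∧ ((¬(u = 3*h - 10 ∨ 3*u > -35)) → (u ≥ -2 ∧ (u = -23 → ((h ≠ -5 → (h ≠ 3*u + 20 ∧ (7/3)*h + u = -2)) ∨ ((h ≥ (7/4)*u + 2 ∨ 2*h ≤ 0) → (¬(u ≤ -10))))) ∧ ((¬(u = -23)) → ((u ≠ -8 → (2*u ≠ -17 ∧ (10/3)*u = -9)) ∨ (((3/4)*u ≤ 1 ∨ 2*u ≤ -6) → (¬(u ≤ -10))))))).
Check whether (cnt ≥ -5 ∨ u ≥ -2) ∧ ((u = -10 ∨ 3*u > -35) → ((3*u ≠ -13 → 8*u = -62/3) ∨ (((5/4)*u ≥ -6 ∨ 6*u ≤ -16) → (¬(u ≤ -10))))) ∧ ((¬(u = -10 ∨ 3*u > -35)) → (u ≥ -2 ∧ (u = -23 → ((3*u ≠ -20 ∧ u = -2) ∨ (¬(u ≤ -10)))) ∧ ((¬(u = -23)) → ((u ≠ -8 → (2*u ≠ -17 ∧ (10/3)*u = -9)) ∨ (((3/4)*u ≤ 1 ∨ 2*u ≤ -6) → (¬(u ≤ -10))))))) ∧ h = 0 implies it.
Every state satisfying the precondition satisfies the weakest precondition: the implication holds.
Answer: valid


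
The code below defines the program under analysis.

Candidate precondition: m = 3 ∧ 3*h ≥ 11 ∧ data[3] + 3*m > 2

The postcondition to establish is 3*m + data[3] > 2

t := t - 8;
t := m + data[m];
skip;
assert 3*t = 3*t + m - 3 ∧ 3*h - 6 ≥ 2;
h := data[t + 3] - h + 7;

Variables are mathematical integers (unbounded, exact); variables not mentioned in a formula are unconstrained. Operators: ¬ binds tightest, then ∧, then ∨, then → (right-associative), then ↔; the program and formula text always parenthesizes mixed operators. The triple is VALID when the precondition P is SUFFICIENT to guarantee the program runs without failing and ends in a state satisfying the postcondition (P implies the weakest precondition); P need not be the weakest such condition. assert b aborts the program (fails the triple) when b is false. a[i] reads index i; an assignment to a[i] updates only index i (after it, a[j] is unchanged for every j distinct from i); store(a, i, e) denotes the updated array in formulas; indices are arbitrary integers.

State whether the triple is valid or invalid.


Working backward. After the program, the postcondition 3*m + data[3] > 2 must hold; in canonical form it is data[3] + 3*m > 2.
Before h := data[t + 3] - h + 7: data[3] + 3*m > 2
Before assert 3*t = 3*t + m - 3 ∧ 3*h - 6 ≥ 2: m = 3 ∧ 3*h ≥ 8 ∧ data[3] + 3*m > 2
Before skip: m = 3 ∧ 3*h ≥ 8 ∧ data[3] + 3*m > 2
Before t := m + data[m]: m = 3 ∧ 3*h ≥ 8 ∧ data[3] + 3*m > 2
Before t := t - 8: m = 3 ∧ 3*h ≥ 8 ∧ data[3] + 3*m > 2
The weakest precondition is m = 3 ∧ 3*h ≥ 8 ∧ data[3] + 3*m > 2.
Check whether m = 3 ∧ 3*h ≥ 11 ∧ data[3] + 3*m > 2 implies it.
Every state satisfying the precondition satisfies the weakest precondition: the implication holds.
Answer: valid


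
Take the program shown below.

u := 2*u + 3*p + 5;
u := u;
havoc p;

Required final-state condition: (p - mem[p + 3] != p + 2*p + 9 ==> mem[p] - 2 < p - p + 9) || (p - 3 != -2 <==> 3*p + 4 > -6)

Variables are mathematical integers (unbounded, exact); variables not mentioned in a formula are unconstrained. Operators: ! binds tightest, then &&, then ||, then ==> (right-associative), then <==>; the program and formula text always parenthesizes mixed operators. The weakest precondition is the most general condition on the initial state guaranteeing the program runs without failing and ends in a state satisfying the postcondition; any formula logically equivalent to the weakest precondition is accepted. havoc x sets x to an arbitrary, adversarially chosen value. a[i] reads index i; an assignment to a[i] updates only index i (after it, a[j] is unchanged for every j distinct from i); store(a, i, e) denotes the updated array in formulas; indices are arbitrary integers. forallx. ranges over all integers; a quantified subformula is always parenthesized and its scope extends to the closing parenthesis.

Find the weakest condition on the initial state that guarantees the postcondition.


Working backward. After the program, the postcondition (p - mem[p + 3] != p + 2*p + 9 ==> mem[p] - 2 < p - p + 9) || (p - 3 != -2 <==> 3*p + 4 > -6) must hold; in canonical form it is (mem[p + 3] + 2*p != -9 ==> mem[p] < 11) || (p != 1 <==> 3*p > -10).
Before havoc p: forall p_1. ((mem[p_1 + 3] + 2*p_1 != -9 ==> mem[p_1] < 11) || (p_1 != 1 <==> 3*p_1 > -10))
Before u := u: forall p_1. ((mem[p_1 + 3] + 2*p_1 != -9 ==> mem[p_1] < 11) || (p_1 != 1 <==> 3*p_1 > -10))
Before u := 2*u + 3*p + 5: forall p_1. ((mem[p_1 + 3] + 2*p_1 != -9 ==> mem[p_1] < 11) || (p_1 != 1 <==> 3*p_1 > -10))
Answer: WP = forall p_1. ((mem[p_1 + 3] + 2*p_1 != -9 ==> mem[p_1] < 11) || (p_1 != 1 <==> 3*p_1 > -10))


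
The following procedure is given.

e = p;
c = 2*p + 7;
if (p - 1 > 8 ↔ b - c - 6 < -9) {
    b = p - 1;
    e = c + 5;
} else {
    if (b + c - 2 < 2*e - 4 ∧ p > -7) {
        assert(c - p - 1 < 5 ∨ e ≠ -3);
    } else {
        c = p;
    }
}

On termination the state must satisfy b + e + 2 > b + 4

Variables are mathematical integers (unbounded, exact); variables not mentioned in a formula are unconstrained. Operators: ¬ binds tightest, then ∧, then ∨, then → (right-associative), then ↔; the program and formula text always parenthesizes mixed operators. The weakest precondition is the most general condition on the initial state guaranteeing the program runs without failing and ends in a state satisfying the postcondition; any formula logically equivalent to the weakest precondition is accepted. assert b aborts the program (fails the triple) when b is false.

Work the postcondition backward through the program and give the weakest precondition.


Working backward. After the program, the postcondition b + e + 2 > b + 4 must hold; in canonical form it is e > 2.
Then branch requires c > -3; else branch requires ((b + c < 2*e - 2 ∧ p > -7) → ((c < p + 6 ∨ e ≠ -3) ∧ e > 2)) ∧ ((¬(b + c < 2*e - 2 ∧ p > -7)) → e > 2).
Before the if: ((p > 9 ↔ b < c - 3) → c > -3) ∧ ((¬(p > 9 ↔ b < c - 3)) → (((b + c < 2*e - 2 ∧ p > -7) → ((c < p + 6 ∨ e ≠ -3) ∧ e > 2)) ∧ ((¬(b + c < 2*e - 2 ∧ p > -7)) → e > 2)))
Before c := 2*p + 7: ((p > 9 ↔ b < 2*p + 4) → 2*p > -10) ∧ ((¬(p > 9 ↔ b < 2*p + 4)) → (((b + 2*p < 2*e - 9 ∧ p > -7) → ((p < -1 ∨ e ≠ -3) ∧ e > 2)) ∧ ((¬(b + 2*p < 2*e - 9 ∧ p > -7)) → e > 2)))
Before e := p: ((p > 9 ↔ b < 2*p + 4) → 2*p > -10) ∧ ((¬(p > 9 ↔ b < 2*p + 4)) → (((b < -9 ∧ p > -7) → ((p < -1 ∨ p ≠ -3) ∧ p > 2)) ∧ ((¬(b < -9 ∧ p > -7)) → p > 2)))
Answer: WP = ((p > 9 ↔ b < 2*p + 4) → 2*p > -10) ∧ ((¬(p > 9 ↔ b < 2*p + 4)) → (((b < -9 ∧ p > -7) → ((p < -1 ∨ p ≠ -3) ∧ p > 2)) ∧ ((¬(b < -9 ∧ p > -7)) → p > 2)))


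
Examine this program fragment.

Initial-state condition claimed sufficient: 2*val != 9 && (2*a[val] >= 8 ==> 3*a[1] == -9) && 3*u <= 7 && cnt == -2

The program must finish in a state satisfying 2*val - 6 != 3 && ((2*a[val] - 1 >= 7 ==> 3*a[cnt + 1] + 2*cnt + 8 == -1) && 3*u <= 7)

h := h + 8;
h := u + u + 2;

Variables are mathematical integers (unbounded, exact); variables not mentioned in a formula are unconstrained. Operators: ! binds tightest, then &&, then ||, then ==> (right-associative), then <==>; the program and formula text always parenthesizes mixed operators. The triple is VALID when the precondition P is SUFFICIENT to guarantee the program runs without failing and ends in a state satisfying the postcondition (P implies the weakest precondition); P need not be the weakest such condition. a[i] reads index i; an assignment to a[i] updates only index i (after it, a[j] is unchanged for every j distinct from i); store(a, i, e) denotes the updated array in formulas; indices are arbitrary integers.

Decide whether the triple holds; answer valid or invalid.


Working backward. After the program, the postcondition 2*val - 6 != 3 && ((2*a[val] - 1 >= 7 ==> 3*a[cnt + 1] + 2*cnt + 8 == -1) && 3*u <= 7) must hold; in canonical form it is 2*val != 9 && (2*a[val] >= 8 ==> 3*a[cnt + 1] + 2*cnt == -9) && 3*u <= 7.
Before h := u + u + 2: 2*val != 9 && (2*a[val] >= 8 ==> 3*a[cnt + 1] + 2*cnt == -9) && 3*u <= 7
Before h := h + 8: 2*val != 9 && (2*a[val] >= 8 ==> 3*a[cnt + 1] + 2*cnt == -9) && 3*u <= 7
The weakest precondition is 2*val != 9 && (2*a[val] >= 8 ==> 3*a[cnt + 1] + 2*cnt == -9) && 3*u <= 7.
Check whether 2*val != 9 && (2*a[val] >= 8 ==> 3*a[1] == -9) && 3*u <= 7 && cnt == -2 implies it.
Countermodel: at the initial state a = {[-1] = -3, [1] = -3, [2] = 4, elsewhere -3}, cnt = -2, u = 2, val = 2, the precondition holds but the weakest precondition fails.
Answer: invalid


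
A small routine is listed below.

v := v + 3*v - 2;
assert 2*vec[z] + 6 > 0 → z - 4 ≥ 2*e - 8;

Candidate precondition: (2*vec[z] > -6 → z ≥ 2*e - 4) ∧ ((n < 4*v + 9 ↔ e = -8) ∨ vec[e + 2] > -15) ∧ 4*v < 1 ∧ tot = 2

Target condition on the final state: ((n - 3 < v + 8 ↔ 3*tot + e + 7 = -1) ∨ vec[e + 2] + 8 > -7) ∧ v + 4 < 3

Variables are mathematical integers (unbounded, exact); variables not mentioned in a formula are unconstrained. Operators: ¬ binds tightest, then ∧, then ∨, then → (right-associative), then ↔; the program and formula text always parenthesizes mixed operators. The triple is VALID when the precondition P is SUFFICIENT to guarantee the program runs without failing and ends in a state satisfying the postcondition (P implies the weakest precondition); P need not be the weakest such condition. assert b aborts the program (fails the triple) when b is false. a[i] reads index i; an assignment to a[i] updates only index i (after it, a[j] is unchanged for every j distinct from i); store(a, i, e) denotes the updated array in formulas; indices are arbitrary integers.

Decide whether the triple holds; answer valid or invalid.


Working backward. After the program, the postcondition ((n - 3 < v + 8 ↔ 3*tot + e + 7 = -1) ∨ vec[e + 2] + 8 > -7) ∧ v + 4 < 3 must hold; in canonical form it is ((n < v + 11 ↔ e + 3*tot = -8) ∨ vec[e + 2] > -15) ∧ v < -1.
Before assert 2*vec[z] + 6 > 0 → z - 4 ≥ 2*e - 8: (2*vec[z] > -6 → z ≥ 2*e - 4) ∧ ((n < v + 11 ↔ e + 3*tot = -8) ∨ vec[e + 2] > -15) ∧ v < -1
Before v := v + 3*v - 2: (2*vec[z] > -6 → z ≥ 2*e - 4) ∧ ((n < 4*v + 9 ↔ e + 3*tot = -8) ∨ vec[e + 2] > -15) ∧ 4*v < 1
The weakest precondition is (2*vec[z] > -6 → z ≥ 2*e - 4) ∧ ((n < 4*v + 9 ↔ e + 3*tot = -8) ∨ vec[e + 2] > -15) ∧ 4*v < 1.
Check whether (2*vec[z] > -6 → z ≥ 2*e - 4) ∧ ((n < 4*v + 9 ↔ e = -8) ∨ vec[e + 2] > -15) ∧ 4*v < 1 ∧ tot = 2 implies it.
Countermodel: at the initial state e = -8, n = 8, tot = 2, v = 0, vec = {[-6] = -15, [0] = -3, elsewhere -15}, z = 0, the precondition holds but the weakest precondition fails.
Answer: invalid


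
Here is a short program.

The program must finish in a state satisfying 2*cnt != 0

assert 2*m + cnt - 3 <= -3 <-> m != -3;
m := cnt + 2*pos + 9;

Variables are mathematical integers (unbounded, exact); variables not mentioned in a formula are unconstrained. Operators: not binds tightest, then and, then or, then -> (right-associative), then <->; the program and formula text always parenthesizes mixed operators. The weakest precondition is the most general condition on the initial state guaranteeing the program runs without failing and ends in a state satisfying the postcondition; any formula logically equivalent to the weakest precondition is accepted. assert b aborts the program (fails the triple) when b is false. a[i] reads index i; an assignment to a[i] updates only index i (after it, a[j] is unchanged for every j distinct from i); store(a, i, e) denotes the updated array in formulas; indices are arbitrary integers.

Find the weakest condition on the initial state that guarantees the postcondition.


Working backward. After the program, 2*cnt != 0 must hold.
Before m := cnt + 2*pos + 9: 2*cnt != 0
Before assert 2*m + cnt - 3 <= -3 <-> m != -3: (cnt + 2*m <= 0 <-> m != -3) and 2*cnt != 0
Answer: WP = (cnt + 2*m <= 0 <-> m != -3) and 2*cnt != 0


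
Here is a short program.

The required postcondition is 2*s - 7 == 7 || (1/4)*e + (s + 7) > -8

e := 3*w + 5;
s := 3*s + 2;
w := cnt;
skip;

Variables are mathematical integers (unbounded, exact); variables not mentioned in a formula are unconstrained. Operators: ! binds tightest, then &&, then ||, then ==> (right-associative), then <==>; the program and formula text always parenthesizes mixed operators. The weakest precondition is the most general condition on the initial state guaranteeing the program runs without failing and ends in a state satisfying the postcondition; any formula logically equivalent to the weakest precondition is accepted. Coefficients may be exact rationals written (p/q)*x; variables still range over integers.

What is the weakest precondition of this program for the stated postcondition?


Working backward. After the program, the postcondition 2*s - 7 == 7 || (1/4)*e + (s + 7) > -8 must hold; in canonical form it is 2*s == 14 || (1/4)*e + s > -15.
Before skip: 2*s == 14 || (1/4)*e + s > -15
Before w := cnt: 2*s == 14 || (1/4)*e + s > -15
Before s := 3*s + 2: 6*s == 10 || (1/4)*e + 3*s > -17
Before e := 3*w + 5: 6*s == 10 || 3*s + (3/4)*w > -73/4
Answer: WP = 6*s == 10 || 3*s + (3/4)*w > -73/4


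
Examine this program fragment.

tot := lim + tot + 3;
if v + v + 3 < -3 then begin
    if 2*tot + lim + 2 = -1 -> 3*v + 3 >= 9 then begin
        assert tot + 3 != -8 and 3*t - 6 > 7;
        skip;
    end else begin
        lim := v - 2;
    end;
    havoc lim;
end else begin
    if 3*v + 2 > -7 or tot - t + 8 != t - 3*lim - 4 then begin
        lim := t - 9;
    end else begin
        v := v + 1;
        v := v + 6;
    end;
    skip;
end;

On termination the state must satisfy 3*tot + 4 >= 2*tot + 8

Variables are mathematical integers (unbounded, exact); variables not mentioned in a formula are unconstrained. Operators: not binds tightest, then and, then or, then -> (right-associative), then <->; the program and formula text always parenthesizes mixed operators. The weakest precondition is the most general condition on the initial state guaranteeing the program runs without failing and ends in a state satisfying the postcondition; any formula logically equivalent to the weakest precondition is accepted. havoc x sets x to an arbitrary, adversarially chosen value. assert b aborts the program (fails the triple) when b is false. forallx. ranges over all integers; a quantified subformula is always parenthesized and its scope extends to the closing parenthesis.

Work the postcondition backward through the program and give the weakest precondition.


Working backward. After the program, the postcondition 3*tot + 4 >= 2*tot + 8 must hold; in canonical form it is tot >= 4.
Then branch requires ((lim + 2*tot = -3 -> 3*v >= 6) -> (tot != -11 and 3*t > 13 and tot >= 4)) and ((not (lim + 2*tot = -3 -> 3*v >= 6)) -> tot >= 4); else branch requires ((3*v > -9 or 3*lim + tot != 2*t - 12) -> tot >= 4) and ((not (3*v > -9 or 3*lim + tot != 2*t - 12)) -> tot >= 4).
Before the if: (2*v < -6 -> (((lim + 2*tot = -3 -> 3*v >= 6) -> (tot != -11 and 3*t > 13 and tot >= 4)) and ((not (lim + 2*tot = -3 -> 3*v >= 6)) -> tot >= 4))) and ((not (2*v < -6)) -> (((3*v > -9 or 3*lim + tot != 2*t - 12) -> tot >= 4) and ((not (3*v > -9 or 3*lim + tot != 2*t - 12)) -> tot >= 4)))
Before tot := lim + tot + 3: (2*v < -6 -> (((3*lim + 2*tot = -9 -> 3*v >= 6) -> (lim + tot != -14 and 3*t > 13 and lim + tot >= 1)) and ((not (3*lim + 2*tot = -9 -> 3*v >= 6)) -> lim + tot >= 1))) and ((not (2*v < -6)) -> (((3*v > -9 or 4*lim + tot != 2*t - 15) -> lim + tot >= 1) and ((not (3*v > -9 or 4*lim + tot != 2*t - 15)) -> lim + tot >= 1)))
Answer: WP = (2*v < -6 -> (((3*lim + 2*tot = -9 -> 3*v >= 6) -> (lim + tot != -14 and 3*t > 13 and lim + tot >= 1)) and ((not (3*lim + 2*tot = -9 -> 3*v >= 6)) -> lim + tot >= 1))) and ((not (2*v < -6)) -> (((3*v > -9 or 4*lim + tot != 2*t - 15) -> lim + tot >= 1) and ((not (3*v > -9 or 4*lim + tot != 2*t - 15)) -> lim + tot >= 1)))


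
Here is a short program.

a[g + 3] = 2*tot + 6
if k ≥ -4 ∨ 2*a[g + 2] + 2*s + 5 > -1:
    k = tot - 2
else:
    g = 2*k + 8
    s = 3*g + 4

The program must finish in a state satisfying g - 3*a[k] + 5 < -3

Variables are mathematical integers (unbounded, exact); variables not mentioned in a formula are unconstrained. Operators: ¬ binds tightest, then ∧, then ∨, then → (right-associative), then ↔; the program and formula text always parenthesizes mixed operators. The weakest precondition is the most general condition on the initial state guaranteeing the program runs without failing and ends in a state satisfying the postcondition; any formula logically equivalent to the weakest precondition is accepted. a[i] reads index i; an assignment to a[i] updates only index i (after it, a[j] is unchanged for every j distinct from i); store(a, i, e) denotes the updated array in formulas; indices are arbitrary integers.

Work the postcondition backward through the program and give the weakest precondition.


Working backward. After the program, the postcondition g - 3*a[k] + 5 < -3 must hold; in canonical form it is g < 3*a[k] - 8.
Then branch requires g < 3*a[tot - 2] - 8; else branch requires 2*k < 3*a[k] - 16.
Before the if: ((k ≥ -4 ∨ 2*a[g + 2] + 2*s > -6) → g < 3*a[tot - 2] - 8) ∧ ((¬(k ≥ -4 ∨ 2*a[g + 2] + 2*s > -6)) → 2*k < 3*a[k] - 16)
Before a[g + 3] := 2*tot + 6: ((k ≥ -4 ∨ 2*store(a, g + 3, 2*tot + 6)[g + 2] + 2*s > -6) → g < 3*store(a, g + 3, 2*tot + 6)[tot - 2] - 8) ∧ ((¬(k ≥ -4 ∨ 2*store(a, g + 3, 2*tot + 6)[g + 2] + 2*s > -6)) → 2*k < 3*store(a, g + 3, 2*tot + 6)[k] - 16)
Answer: WP = ((k ≥ -4 ∨ 2*store(a, g + 3, 2*tot + 6)[g + 2] + 2*s > -6) → g < 3*store(a, g + 3, 2*tot + 6)[tot - 2] - 8) ∧ ((¬(k ≥ -4 ∨ 2*store(a, g + 3, 2*tot + 6)[g + 2] + 2*s > -6)) → 2*k < 3*store(a, g + 3, 2*tot + 6)[k] - 16)


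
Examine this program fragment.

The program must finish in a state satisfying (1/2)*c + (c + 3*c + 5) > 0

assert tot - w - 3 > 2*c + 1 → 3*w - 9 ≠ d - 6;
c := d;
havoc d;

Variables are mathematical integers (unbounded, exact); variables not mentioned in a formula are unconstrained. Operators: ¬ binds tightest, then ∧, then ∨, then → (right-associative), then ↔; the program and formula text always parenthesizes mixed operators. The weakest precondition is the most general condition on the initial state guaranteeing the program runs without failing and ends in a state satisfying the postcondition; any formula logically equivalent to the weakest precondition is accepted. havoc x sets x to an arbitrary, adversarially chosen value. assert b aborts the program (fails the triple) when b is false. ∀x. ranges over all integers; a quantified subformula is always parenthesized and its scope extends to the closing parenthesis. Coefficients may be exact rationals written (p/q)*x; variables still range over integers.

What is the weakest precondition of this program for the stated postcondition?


Working backward. After the program, the postcondition (1/2)*c + (c + 3*c + 5) > 0 must hold; in canonical form it is (9/2)*c > -5.
Before havoc d: (9/2)*c > -5
Before c := d: (9/2)*d > -5
Before assert tot - w - 3 > 2*c + 1 → 3*w - 9 ≠ d - 6: (tot > 2*c + w + 4 → 3*w ≠ d + 3) ∧ (9/2)*d > -5
Answer: WP = (tot > 2*c + w + 4 → 3*w ≠ d + 3) ∧ (9/2)*d > -5


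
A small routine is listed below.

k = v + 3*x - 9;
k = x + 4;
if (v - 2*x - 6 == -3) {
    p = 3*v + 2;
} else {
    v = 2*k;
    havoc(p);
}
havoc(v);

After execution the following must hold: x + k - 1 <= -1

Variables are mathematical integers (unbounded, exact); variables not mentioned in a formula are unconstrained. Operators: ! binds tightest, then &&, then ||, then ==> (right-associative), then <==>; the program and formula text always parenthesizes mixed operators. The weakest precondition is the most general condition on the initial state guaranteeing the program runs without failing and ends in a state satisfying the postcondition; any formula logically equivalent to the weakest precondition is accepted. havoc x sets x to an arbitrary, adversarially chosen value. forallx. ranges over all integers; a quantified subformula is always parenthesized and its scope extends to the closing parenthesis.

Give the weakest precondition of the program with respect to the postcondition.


Working backward. After the program, the postcondition x + k - 1 <= -1 must hold; in canonical form it is k + x <= 0.
Before havoc v: k + x <= 0
Then branch requires k + x <= 0; else branch requires k + x <= 0.
Before the if: (v == 2*x + 3 ==> k + x <= 0) && ((!(v == 2*x + 3)) ==> k + x <= 0)
Before k := x + 4: (v == 2*x + 3 ==> 2*x <= -4) && ((!(v == 2*x + 3)) ==> 2*x <= -4)
Before k := v + 3*x - 9: (v == 2*x + 3 ==> 2*x <= -4) && ((!(v == 2*x + 3)) ==> 2*x <= -4)
Answer: WP = (v == 2*x + 3 ==> 2*x <= -4) && ((!(v == 2*x + 3)) ==> 2*x <= -4)


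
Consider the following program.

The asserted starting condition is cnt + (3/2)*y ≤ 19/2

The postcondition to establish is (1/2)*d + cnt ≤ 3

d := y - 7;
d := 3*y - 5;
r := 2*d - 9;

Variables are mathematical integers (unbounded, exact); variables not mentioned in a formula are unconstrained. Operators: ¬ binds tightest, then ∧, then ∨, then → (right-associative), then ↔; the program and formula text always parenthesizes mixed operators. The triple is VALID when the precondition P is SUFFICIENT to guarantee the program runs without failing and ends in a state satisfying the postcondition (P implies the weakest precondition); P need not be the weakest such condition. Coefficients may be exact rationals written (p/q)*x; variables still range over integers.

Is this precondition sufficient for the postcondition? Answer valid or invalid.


Working backward. After the program, the postcondition (1/2)*d + cnt ≤ 3 must hold; in canonical form it is cnt + (1/2)*d ≤ 3.
Before r := 2*d - 9: cnt + (1/2)*d ≤ 3
Before d := 3*y - 5: cnt + (3/2)*y ≤ 11/2
Before d := y - 7: cnt + (3/2)*y ≤ 11/2
The weakest precondition is cnt + (3/2)*y ≤ 11/2.
Check whether cnt + (3/2)*y ≤ 19/2 implies it.
Countermodel: at the initial state cnt = 0, y = 4, the precondition holds but the weakest precondition fails.
Answer: invalid
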